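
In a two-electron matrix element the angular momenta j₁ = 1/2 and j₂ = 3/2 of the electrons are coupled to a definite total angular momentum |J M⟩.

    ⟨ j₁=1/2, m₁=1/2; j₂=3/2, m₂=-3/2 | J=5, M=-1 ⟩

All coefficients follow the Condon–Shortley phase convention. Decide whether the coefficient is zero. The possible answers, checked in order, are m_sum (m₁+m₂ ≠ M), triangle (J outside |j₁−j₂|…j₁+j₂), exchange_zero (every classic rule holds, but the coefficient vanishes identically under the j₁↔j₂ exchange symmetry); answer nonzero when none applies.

m-sum: m₁+m₂ = 1/2+(-3/2) = -1, M = -1  ✓
triangle: need |j₁−j₂| ≤ J ≤ j₁+j₂, i.e. J ∈ [1, 2]; J = 5 is outside ✗ ⇒ coefficient is 0

triangle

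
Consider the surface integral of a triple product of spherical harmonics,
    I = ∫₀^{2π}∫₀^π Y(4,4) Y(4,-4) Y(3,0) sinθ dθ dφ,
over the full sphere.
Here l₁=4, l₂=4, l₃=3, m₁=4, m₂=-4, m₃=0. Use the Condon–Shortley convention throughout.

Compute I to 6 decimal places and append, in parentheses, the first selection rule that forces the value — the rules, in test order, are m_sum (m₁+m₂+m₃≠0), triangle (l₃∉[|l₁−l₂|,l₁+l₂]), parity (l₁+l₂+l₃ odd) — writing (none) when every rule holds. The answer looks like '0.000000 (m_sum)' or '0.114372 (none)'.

Σlᵢ=11 odd — θ-integrand is odd under cosθ→−cosθ; I=0

0.000000 (parity)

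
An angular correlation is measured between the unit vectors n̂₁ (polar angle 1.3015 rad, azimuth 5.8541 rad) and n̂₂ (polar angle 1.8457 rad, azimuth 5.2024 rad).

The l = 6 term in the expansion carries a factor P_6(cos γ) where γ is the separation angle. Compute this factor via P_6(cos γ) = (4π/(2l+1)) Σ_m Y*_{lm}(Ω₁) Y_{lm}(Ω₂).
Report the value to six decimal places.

-0.013216

Expand P_6 via completeness: Σ_{m} conj(Y_{6,m}) at Ω₁ times Y_{6,m} at Ω₂ —
  m=-6: Y*=-0.326921-0.208202i  Y=+0.376198+0.076857i  product -0.106985-0.103452i
  m=-5: Y*=-0.201415-0.311056i  Y=-0.239241+0.288965i  product +0.138071+0.016215i
  m=-4: Y*=+0.009891+0.067475i  Y=+0.022008+0.053656i  product -0.003403+0.002016i
  m=-3: Y*=-0.096469+0.331062i  Y=-0.343399-0.034720i  product +0.044622-0.110337i
  m=-2: Y*=-0.021523+0.024908i  Y=+0.024734-0.036880i  product +0.000386+0.001410i
  m=-1: Y*=+0.292254-0.133710i  Y=-0.150376-0.281918i  product -0.081643-0.062285i
  m=+0: Y*=+0.059501-0.000000i  Y=+0.071147+0.000000i  product +0.004233+0.000000i
  m=+1: Y*=-0.292254-0.133710i  Y=+0.150376-0.281918i  product -0.081643+0.062285i
  m=+2: Y*=-0.021523-0.024908i  Y=+0.024734+0.036880i  product +0.000386-0.001410i
  m=+3: Y*=+0.096469+0.331062i  Y=+0.343399-0.034720i  product +0.044622+0.110337i
  m=+4: Y*=+0.009891-0.067475i  Y=+0.022008-0.053656i  product -0.003403-0.002016i
  m=+5: Y*=+0.201415-0.311056i  Y=+0.239241+0.288965i  product +0.138071-0.016215i
  m=+6: Y*=-0.326921+0.208202i  Y=+0.376198-0.076857i  product -0.106985+0.103452i
Accumulated sum -0.013672+0.000000i; after 4π/(2l+1) scaling, -0.013216+0.000000i ⇒ P_6 = -0.013216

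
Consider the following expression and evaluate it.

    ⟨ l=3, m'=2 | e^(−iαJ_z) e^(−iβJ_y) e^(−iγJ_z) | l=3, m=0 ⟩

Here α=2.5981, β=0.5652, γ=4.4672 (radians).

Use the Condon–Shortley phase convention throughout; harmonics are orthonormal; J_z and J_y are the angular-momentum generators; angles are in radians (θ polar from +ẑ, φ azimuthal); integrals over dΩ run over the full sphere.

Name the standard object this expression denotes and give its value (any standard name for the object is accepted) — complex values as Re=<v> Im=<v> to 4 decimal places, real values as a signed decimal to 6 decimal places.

Wigner D-matrix element, Re=0.1543 Im=0.2936

This is a Wigner D-matrix element — the rotation-matrix element ⟨l m'| R(α,β,γ) |l m⟩ in the angular-momentum basis.
Split into d^3_{2,0}(β=0.5652) × two z-phases.
c=cos(0.565200/2)=0.960334, s=sin(0.565200/2)=0.278853; N=√[120·1·6·6]=65.726707
k∈{0,1} keeps every argument non-negative
  k=0: (−1)^2·65.7267/(12)·0.9603^4·0.2789^2 = +0.362244
  k=1: (−1)^3·65.7267/(12)·0.9603^2·0.2789^4 = -0.030543
d^3_{2,0}(0.5652) = +0.362244 -0.030543 = +0.331701
Attach z-rotation phases: D = e^{-i(2)(2.5981)}·(+0.331701)·e^{-i(0)(4.4672)} = +0.154293+0.293631i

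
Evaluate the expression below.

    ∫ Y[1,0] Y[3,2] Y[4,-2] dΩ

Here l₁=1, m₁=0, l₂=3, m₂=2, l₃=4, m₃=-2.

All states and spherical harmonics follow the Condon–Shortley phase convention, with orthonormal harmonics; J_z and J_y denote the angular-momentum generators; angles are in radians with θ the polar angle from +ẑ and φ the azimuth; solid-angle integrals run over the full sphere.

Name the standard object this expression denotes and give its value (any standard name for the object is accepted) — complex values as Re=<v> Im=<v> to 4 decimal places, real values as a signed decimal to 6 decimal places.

Gaunt coefficient, +0.213244

This is a Gaunt coefficient — the integral of a triple product of spherical harmonics over the sphere.
Rules hold: Σm=0, L=8 even, 2≤4≤4.
N = 3·7·9 = 189
Δ = 0!·2!·6!/9! = 1/252
Racah Σ t=0..0: t=0:+1/36 = 1/36
⇒ 3j(1 3 4; 0 0 0)² = 4/63, sgn +1
Racah Σ t=0..0: t=0:+1/120 = 1/120
⇒ 3j(1 3 4; 0 2 -2)² = 1/21, sgn +1
4πI² = N·(3j₀)²·(3jₘ)² = 4/7
I = +1·√(0.571429/4π) = 0.21324362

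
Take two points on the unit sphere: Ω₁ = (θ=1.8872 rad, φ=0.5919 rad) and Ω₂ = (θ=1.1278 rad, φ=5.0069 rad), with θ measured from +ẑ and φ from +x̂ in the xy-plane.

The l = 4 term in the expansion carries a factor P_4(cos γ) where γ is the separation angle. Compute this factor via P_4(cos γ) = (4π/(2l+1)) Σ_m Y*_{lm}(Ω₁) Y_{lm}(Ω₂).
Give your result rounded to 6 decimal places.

Addition theorem: P_4(cos γ) = (4π/9) Σ_m Y*_{lm}(Ω₁) Y_{lm}(Ω₂), m = −4…4:
  term(m=-4) = +0.039603+0.098797i   from Y*(Ω₁)=-0.258155+0.252333i, Y(Ω₂)=+0.112849-0.272401i
  term(m=-3) = -0.102963+0.083029i   from Y*(Ω₁)=+0.068019-0.327299i, Y(Ω₂)=-0.305848-0.251024i
  term(m=-2) = +0.006303+0.004264i   from Y*(Ω₁)=-0.036751-0.090176i, Y(Ω₂)=-0.064975+0.043412i
  term(m=-1) = +0.029891-0.097532i   from Y*(Ω₁)=+0.269609+0.181261i, Y(Ω₂)=-0.091144-0.300476i
  term(m=+0) = -0.006308+0.000000i   from Y*(Ω₁)=+0.044812-0.000000i, Y(Ω₂)=-0.140756+0.000000i
  term(m=+1) = +0.029891+0.097532i   from Y*(Ω₁)=-0.269609+0.181261i, Y(Ω₂)=+0.091144-0.300476i
  term(m=+2) = +0.006303-0.004264i   from Y*(Ω₁)=-0.036751+0.090176i, Y(Ω₂)=-0.064975-0.043412i
  term(m=+3) = -0.102963-0.083029i   from Y*(Ω₁)=-0.068019-0.327299i, Y(Ω₂)=+0.305848-0.251024i
  term(m=+4) = +0.039603-0.098797i   from Y*(Ω₁)=-0.258155-0.252333i, Y(Ω₂)=+0.112849+0.272401i
Σ over m = -0.060640+0.000000i; ×(4π/9) → -0.084670+0.000000i. Real part: -0.084670

-0.084670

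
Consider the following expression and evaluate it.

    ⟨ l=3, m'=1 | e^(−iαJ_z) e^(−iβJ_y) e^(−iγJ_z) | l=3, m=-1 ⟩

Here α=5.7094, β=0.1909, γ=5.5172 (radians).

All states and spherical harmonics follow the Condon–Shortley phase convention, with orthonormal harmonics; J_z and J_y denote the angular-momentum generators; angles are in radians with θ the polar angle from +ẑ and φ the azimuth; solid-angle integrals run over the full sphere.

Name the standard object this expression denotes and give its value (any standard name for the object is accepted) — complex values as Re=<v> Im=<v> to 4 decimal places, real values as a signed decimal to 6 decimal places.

Wigner D-matrix element, Re=0.0519 Im=-0.0101

This is a Wigner D-matrix element — the rotation-matrix element ⟨l m'| R(α,β,γ) |l m⟩ in the angular-momentum basis.
First d^3_{1,-1}(β=0.1909), then the phase factors e^{-i(1)α} and e^{-i(-1)γ}:
With c≡cos(β/2)=0.995448 and s≡sin(β/2)=0.095305, N=[24·2·2·24]^{1/2}=48.000000
k: max(0,(-1)−(1))=0 … min(3+(-1),3−(1))=2
  k=0: (−1)^2·48.0000/(8)·0.9954^4·0.0953^2 = +0.053513
  k=1: (−1)^3·48.0000/(6)·0.9954^2·0.0953^4 = -0.000654
  k=2: (−1)^4·48.0000/(48)·0.9954^0·0.0953^6 = +0.000001
d^3_{1,-1}(0.1909) = +0.053513 -0.000654 +0.000001 = +0.052860
Phases: e^{-i·(1)·5.7094}=+0.839852+0.542815i, e^{-i·(-1)·5.5172}=+0.720700-0.693247i ⇒ D=+0.051886-0.010097i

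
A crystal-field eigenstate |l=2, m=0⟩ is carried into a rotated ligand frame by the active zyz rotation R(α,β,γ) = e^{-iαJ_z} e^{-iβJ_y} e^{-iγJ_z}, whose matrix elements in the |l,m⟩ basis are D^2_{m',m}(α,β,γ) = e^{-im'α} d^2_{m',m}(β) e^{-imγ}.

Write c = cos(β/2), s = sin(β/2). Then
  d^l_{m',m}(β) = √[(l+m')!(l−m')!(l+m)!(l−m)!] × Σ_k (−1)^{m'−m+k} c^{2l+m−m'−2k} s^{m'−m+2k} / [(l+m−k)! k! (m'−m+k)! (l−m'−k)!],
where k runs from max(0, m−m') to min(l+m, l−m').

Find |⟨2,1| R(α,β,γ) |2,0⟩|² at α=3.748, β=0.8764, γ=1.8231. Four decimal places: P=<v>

First d^2_{1,0}(β=0.8764), then the phase factors e^{-i(1)α} and e^{-i(0)γ}:
Half-angle: c=0.905517, s=0.424310. N=√(6·1·2·2)=4.898979
Admissible k: 0..1 (factorial args all ≥0)
  k=0: (−1)^1·4.8990/(2)·0.9055^3·0.4243^1 = -0.771701
  k=1: (−1)^2·4.8990/(2)·0.9055^1·0.4243^3 = +0.169443
d^2_{1,0}(0.8764) = -0.771701 +0.169443 = -0.602258
|D^2_{1,0}|² = |d^2_{1,0}(β)|² = (-0.602258)² = 0.362715 (the z-rotation phases have unit modulus)

P=0.3627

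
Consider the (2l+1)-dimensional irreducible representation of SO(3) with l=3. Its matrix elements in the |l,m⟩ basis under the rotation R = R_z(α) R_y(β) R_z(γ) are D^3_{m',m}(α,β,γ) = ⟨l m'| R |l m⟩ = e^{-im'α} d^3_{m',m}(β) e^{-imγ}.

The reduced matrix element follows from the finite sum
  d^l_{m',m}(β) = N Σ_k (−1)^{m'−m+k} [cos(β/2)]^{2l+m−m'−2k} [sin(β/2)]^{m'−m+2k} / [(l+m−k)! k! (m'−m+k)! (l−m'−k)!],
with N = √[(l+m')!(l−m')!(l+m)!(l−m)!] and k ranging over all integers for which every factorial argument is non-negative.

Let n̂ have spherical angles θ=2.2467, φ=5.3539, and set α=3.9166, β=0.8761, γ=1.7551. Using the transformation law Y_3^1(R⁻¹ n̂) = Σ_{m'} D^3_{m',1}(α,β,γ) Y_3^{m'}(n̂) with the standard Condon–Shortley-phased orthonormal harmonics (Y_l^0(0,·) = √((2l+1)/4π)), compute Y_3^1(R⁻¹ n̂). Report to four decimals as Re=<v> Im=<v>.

Need the full column D^3_{m',1} for m'=−3..3 at α=3.9166, β=0.8761, γ=1.7551.
cos(β/2)=0.905581, sin(β/2)=0.424174
d^3_{-3,1}: single k=4 term ⇒ +0.102820;  D = -0.086569-0.055478i
d^3_{-2,1}: k∈[3..4] ⇒ +0.358463 -0.039323 = +0.319140;  D = +0.312452-0.064993i
d^3_{-1,1}: k∈[2..4] ⇒ +0.726020 -0.212384 +0.005825 = +0.519460;  D = -0.289311+0.431437i
d^3_{0,1}: k∈[1..3] ⇒ +0.894892 -0.589015 +0.043076 = +0.348953;  D = -0.063950-0.343043i
d^3_{1,1}: k∈[0..2] ⇒ +0.551521 -0.968026 +0.159288 = -0.257217;  D = -0.210608-0.147664i
d^3_{2,1}: k∈[0..1] ⇒ -0.816921 +0.358463 = -0.458457;  D = +0.452342-0.074634i
d^3_{3,1}: single k=0 term ⇒ +0.468644;  D = +0.276957-0.378050i
Y_3^{m'}(θ=2.2467,φ=5.3539) and Σ D·Y over m':
  (-0.0866-0.0555i)·(-0.1858+0.0686i)  (+0.3125-0.0650i)·(+0.1104-0.3731i)  (-0.2893+0.4314i)·(+0.1444+0.1933i)  (-0.0639-0.3430i)·(+0.2435+0.0000i)  (-0.2106-0.1477i)·(-0.1444+0.1933i)  (+0.4523-0.0746i)·(+0.1104+0.3731i)  (+0.2770-0.3781i)·(+0.1858+0.0686i)
Y_3^1(R⁻¹ n̂) = +0.103582-0.106671i

Re=0.1036 Im=-0.1067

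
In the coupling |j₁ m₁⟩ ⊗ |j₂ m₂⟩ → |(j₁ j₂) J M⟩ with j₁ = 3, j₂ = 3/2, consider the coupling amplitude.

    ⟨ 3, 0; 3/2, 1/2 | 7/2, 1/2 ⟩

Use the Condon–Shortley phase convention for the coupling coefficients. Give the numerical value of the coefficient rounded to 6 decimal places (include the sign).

-0.308607

√[8·1!5!2!/9! · 3!3!2!1!4!3!] = √(384/7)
  +(−1)^0/∏(0,1,3,2,2,0)! = 1/24  (running 1/24)
  +(−1)^1/∏(1,0,2,1,3,1)! = -1/12  (running -1/24)
⟨..|..⟩ = √(384/7)·(-1/24) = -0.308607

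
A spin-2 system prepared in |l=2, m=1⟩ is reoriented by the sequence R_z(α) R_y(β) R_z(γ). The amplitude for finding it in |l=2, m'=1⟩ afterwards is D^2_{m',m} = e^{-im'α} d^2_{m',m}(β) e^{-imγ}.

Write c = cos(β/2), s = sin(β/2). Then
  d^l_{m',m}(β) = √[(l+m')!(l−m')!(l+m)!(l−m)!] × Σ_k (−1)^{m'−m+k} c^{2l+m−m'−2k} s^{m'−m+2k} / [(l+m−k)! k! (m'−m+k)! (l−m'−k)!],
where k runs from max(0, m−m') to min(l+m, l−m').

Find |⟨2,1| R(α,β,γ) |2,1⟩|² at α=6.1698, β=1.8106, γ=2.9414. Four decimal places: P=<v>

P=0.3162

D^2_{1,1}(6.1698,1.8106,2.9414) = e^{-i·1·6.1698}·d^2_{1,1}(1.8106)·e^{-i·1·2.9414}. Compute d first:
With c≡cos(β/2)=0.617450 and s≡sin(β/2)=0.786610, N=[6·1·6·1]^{1/2}=6.000000
k∈{0,1} keeps every argument non-negative
  k=0: (−1)^0·6.0000/(6)·0.6174^4·0.7866^0 = +0.145347
  k=1: (−1)^1·6.0000/(2)·0.6174^2·0.7866^2 = -0.707691
d^2_{1,1}(1.8106) = +0.145347 -0.707691 = -0.562344
|D^2_{1,1}|² = |d^2_{1,1}(β)|² = (-0.562344)² = 0.316231 (the z-rotation phases have unit modulus)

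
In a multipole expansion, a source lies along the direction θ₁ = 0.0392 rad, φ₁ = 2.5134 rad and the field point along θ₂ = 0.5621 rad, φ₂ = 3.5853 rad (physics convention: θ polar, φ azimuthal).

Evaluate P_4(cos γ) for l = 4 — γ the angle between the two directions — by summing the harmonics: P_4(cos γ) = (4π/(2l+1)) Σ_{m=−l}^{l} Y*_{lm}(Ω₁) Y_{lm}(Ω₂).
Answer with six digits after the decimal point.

Expand P_4 via completeness: Σ_{m} conj(Y_{4,m}) at Ω₁ times Y_{4,m} at Ω₂ —
  m=-4: (-0.00000 - 0.00000j) × (-0.00723 - 0.03497j) = -0.00000 + 0.00000j  (running Σ = -0.00000 + 0.00000j)
  m=-3: (0.00002 + 0.00007j) × (-0.03806 + 0.15575j) = -0.00001 + 0.00000j  (running Σ = -0.00001 + 0.00000j)
  m=-2: (0.00095 - 0.00293j) × (0.24069 - 0.29559j) = -0.00064 - 0.00099j  (running Σ = -0.00065 - 0.00098j)
  m=-1: (-0.05980 + 0.04343j) × (-0.38761 + 0.18424j) = 0.01518 - 0.02785j  (running Σ = 0.01453 - 0.02884j)
  m=0: (0.83979 + 0.00000j) × (-0.05692 + 0.00000j) = -0.04780 + 0.00000j  (running Σ = -0.03327 - 0.02884j)
  m=1: (0.05980 + 0.04343j) × (0.38761 + 0.18424j) = 0.01518 + 0.02785j  (running Σ = -0.01810 - 0.00098j)
  m=2: (0.00095 + 0.00293j) × (0.24069 + 0.29559j) = -0.00064 + 0.00099j  (running Σ = -0.01873 + 0.00000j)
  m=3: (-0.00002 + 0.00007j) × (0.03806 + 0.15575j) = -0.00001 - 0.00000j  (running Σ = -0.01875 + 0.00000j)
  m=4: (-0.00000 + 0.00000j) × (-0.00723 + 0.03497j) = -0.00000 - 0.00000j  (running Σ = -0.01875 + 0.00000j)
Accumulated sum -0.01875 + 0.00000j; after 4π/(2l+1) scaling, -0.02617 + 0.00000j ⇒ P_4 = -0.026173

-0.026173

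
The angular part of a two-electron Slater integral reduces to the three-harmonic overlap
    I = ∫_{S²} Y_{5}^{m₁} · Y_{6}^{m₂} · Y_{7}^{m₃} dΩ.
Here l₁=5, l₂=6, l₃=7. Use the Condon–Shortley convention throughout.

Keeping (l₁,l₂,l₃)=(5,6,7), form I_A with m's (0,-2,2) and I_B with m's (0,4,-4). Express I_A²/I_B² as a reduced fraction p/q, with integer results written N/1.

27/14080

Same 5,6,7: normalisation and zero-m 3j drop out of the ratio.
A: Δ: 4! 6! 8! / 19! → 1/174594420; sum: t=0:+1/1658880 t=1:−1/207360 t=2:+1/207360 t=3:−1/1451520 t=4:+1/116121600 = -1/12902400; 3j²(5 6 7; 0 -2 2) = Δ·Π!·Σ² = 27/1293292  (sign +1)
B: Δ: 4! 6! 8! / 19! → 1/174594420; sum: t=2:+1/5806080 t=3:−1/1451520 t=4:+1/4147200 = -1/3628800; 3j²(5 6 7; 0 4 -4) = Δ·Π!·Σ² = 320/29393  (sign +1)
I_A²/I_B² = (27/1293292)/(320/29393) = 27/14080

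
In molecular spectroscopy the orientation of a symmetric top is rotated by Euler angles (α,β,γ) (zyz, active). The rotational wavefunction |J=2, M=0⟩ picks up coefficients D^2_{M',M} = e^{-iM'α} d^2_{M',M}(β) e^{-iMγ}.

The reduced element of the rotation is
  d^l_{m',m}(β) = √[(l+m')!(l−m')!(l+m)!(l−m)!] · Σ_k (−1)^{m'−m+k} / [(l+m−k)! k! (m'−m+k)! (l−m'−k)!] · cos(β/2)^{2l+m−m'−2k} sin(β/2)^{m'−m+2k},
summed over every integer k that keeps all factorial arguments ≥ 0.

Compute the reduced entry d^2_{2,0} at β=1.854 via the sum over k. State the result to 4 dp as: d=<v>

d=0.5646

d^2_{2,0}(β=1.8540) via the finite sum:
With c≡cos(β/2)=0.600236 and s≡sin(β/2)=0.799823, N=[24·1·2·2]^{1/2}=9.797959
k∈{0} keeps every argument non-negative
  k=0: (−1)^2·9.7980/(4)·0.6002^2·0.7998^2 = +0.564557
d^2_{2,0}(1.8540) = +0.564557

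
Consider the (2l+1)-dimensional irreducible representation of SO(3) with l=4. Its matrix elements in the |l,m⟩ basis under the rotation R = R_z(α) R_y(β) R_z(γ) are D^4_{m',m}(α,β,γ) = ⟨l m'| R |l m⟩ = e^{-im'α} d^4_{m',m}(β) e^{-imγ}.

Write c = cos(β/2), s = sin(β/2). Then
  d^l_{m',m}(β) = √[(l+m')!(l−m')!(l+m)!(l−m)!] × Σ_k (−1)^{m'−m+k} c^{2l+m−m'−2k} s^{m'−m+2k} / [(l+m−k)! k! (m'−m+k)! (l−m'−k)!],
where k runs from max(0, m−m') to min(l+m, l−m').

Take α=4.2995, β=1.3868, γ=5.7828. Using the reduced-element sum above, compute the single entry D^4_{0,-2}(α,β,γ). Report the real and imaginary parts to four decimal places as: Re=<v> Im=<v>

Split into d^4_{0,-2}(β=1.3868) × two z-phases.
With c≡cos(β/2)=0.769077 and s≡sin(β/2)=0.639156, N=[24·24·2·720]^{1/2}=910.735966
k∈{0,1,2} keeps every argument non-negative
  k=0: (−1)^2·910.7360/(96)·0.7691^6·0.6392^2 = +0.801964
  k=1: (−1)^3·910.7360/(36)·0.7691^4·0.6392^4 = -1.477055
  k=2: (−1)^4·910.7360/(96)·0.7691^2·0.6392^6 = +0.382562
d^4_{0,-2}(1.3868) = +0.801964 -1.477055 +0.382562 = -0.292530
D = (+1.000000+0.000000i)·(-0.292530)·(+0.539654-0.841887i) = -0.157865+0.246277i

Re=-0.1579 Im=0.2463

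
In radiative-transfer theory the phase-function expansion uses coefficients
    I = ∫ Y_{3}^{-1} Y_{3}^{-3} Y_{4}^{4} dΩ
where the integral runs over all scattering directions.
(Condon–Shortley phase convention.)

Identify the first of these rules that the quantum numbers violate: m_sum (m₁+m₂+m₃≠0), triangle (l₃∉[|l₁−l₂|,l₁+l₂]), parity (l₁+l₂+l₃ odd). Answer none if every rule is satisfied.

Σmᵢ = 0  ✓
l₃∈[|l₁−l₂|,l₁+l₂]=[0,6], have l₃=4  ✓
Σlᵢ = 10 ⇒ even  ✓

none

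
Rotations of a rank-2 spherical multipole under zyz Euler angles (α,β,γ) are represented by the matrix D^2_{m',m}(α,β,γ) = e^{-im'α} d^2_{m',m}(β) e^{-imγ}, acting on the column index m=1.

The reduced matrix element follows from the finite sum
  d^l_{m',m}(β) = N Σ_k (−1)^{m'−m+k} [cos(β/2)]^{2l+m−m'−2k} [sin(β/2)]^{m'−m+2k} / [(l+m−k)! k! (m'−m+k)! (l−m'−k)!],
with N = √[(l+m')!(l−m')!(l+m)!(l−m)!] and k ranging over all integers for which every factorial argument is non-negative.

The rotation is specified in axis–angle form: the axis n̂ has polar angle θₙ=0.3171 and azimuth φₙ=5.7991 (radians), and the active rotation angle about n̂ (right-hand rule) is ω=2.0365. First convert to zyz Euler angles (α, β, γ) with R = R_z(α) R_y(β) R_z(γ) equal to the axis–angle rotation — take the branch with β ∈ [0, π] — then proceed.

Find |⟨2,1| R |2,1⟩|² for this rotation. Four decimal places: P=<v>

Axis–angle → zyz. n̂ = (sinθₙcosφₙ, sinθₙsinφₙ, cosθₙ) = (+0.275986, -0.145117, +0.950144), ω = 2.0365.
R = I cosω + sinω [n̂]ₓ + (1−cosω) n̂n̂ᵀ gives
  R = [-0.338680, -0.906994, +0.250316; +0.790924, -0.418536, -0.446393; +0.509642, +0.046796, +0.859113]
β = atan2(√(R₁₃²+R₂₃²), R₃₃) = 0.537262; α = atan2(R₂₃, R₁₃) mod 2π = 5.223450; γ = atan2(R₃₂, −R₃₁) mod 2π = 3.050028
Split into d^2_{1,1}(β=0.5373) × two z-phases.
Half-angle: c=0.964135, s=0.265412. N=√(6·1·6·1)=6.000000
The bounds max(0,m−m')=0 and min(l+m,l−m')=1 give 2 terms
  k=0: (−1)^0·6.0000/(6)·0.9641^4·0.2654^0 = +0.864075
  k=1: (−1)^1·6.0000/(2)·0.9641^2·0.2654^2 = -0.196444
d^2_{1,1}(0.5373) = +0.864075 -0.196444 = +0.667632
|D^2_{1,1}|² = |d^2_{1,1}(β)|² = (+0.667632)² = 0.445732 (the z-rotation phases have unit modulus)

P=0.4457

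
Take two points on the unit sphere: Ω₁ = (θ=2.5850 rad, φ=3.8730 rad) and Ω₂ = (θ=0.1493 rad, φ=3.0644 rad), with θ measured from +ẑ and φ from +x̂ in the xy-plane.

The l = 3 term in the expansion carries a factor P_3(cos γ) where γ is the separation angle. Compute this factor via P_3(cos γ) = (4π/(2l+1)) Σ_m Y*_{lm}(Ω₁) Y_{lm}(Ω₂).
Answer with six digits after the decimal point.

-0.032944

Addition theorem: P_3(cos γ) = (4π/7) Σ_m Y*_{lm}(Ω₁) Y_{lm}(Ω₂), m = −3…3:
  m=-3: Y*=0.03592 - 0.04995j  Y=-0.00134 - 0.00032j  product -0.00006 + 0.00006j
  m=-2: Y*=-0.02610 - 0.24077j  Y=0.02209 + 0.00344j  product 0.00025 - 0.00541j
  m=-1: Y*=-0.33095 - 0.29701j  Y=-0.18641 - 0.01442j  product 0.05741 + 0.06014j
  m=+0: Y*=-0.19154 + 0.00000j  Y=0.69723 + 0.00000j  product -0.13355 + 0.00000j
  m=+1: Y*=0.33095 - 0.29701j  Y=0.18641 - 0.01442j  product 0.05741 - 0.06014j
  m=+2: Y*=-0.02610 + 0.24077j  Y=0.02209 - 0.00344j  product 0.00025 + 0.00541j
  m=+3: Y*=-0.03592 - 0.04995j  Y=0.00134 - 0.00032j  product -0.00006 - 0.00006j
Accumulated sum -0.01835 - 0.00000j; after 4π/(2l+1) scaling, -0.03294 - 0.00000j ⇒ P_3 = -0.032944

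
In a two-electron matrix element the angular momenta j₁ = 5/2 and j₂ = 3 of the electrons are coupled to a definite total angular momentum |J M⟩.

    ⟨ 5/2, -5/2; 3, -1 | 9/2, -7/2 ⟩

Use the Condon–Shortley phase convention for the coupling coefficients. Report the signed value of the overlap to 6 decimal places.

√[10·1!4!5!/11! · 0!5!2!4!1!8!] = √(1843200/11)
  +(−1)^1/∏(1,0,4,1,0,4)! = -1/576  (running -1/576)
⟨..|..⟩ = √(1843200/11)·(-1/576) = -0.710669

-0.710669  (= −√(50/99))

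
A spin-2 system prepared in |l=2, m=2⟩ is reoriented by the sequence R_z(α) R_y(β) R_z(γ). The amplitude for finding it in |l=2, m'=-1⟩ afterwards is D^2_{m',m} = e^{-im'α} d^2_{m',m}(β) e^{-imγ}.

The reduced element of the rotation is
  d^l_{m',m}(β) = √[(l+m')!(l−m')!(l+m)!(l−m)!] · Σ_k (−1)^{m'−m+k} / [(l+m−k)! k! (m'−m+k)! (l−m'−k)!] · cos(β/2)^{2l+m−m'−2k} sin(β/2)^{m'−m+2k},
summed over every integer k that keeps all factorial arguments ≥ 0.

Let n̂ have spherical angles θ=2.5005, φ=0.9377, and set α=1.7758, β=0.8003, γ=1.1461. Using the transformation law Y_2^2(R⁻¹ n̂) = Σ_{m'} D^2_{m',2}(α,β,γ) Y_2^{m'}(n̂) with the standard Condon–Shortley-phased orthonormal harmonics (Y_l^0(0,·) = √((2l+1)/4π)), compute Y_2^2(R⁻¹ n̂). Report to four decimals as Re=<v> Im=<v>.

Re=-0.3557 Im=0.0396

Need the full column D^2_{m',2} for m'=−2..2 at α=1.7758, β=0.8003, γ=1.1461.
cos(β/2)=0.921003, sin(β/2)=0.389556
d^2_{-2,2}: single k=4 term ⇒ +0.023029;  D = +0.007056+0.021922i
d^2_{-1,2}: single k=3 term ⇒ +0.108894;  D = +0.094694-0.053766i
d^2_{0,2}: single k=2 term ⇒ +0.315310;  D = -0.208243-0.236760i
d^2_{1,2}: single k=1 term ⇒ +0.608672;  D = -0.365635+0.486613i
d^2_{2,2}: single k=0 term ⇒ +0.719521;  D = +0.651176+0.306072i
Y_2^{m'}(θ=2.5005,φ=0.9377) and Σ D·Y over m':
  (+0.0071+0.0219i)·(-0.0414-0.1318i)  (+0.0947-0.0538i)·(-0.2191+0.2985i)  (-0.2082-0.2368i)·(+0.2923+0.0000i)  (-0.3656+0.4866i)·(+0.2191+0.2985i)  (+0.6512+0.3061i)·(-0.0414+0.1318i)
Y_2^2(R⁻¹ n̂) = -0.355678+0.039595i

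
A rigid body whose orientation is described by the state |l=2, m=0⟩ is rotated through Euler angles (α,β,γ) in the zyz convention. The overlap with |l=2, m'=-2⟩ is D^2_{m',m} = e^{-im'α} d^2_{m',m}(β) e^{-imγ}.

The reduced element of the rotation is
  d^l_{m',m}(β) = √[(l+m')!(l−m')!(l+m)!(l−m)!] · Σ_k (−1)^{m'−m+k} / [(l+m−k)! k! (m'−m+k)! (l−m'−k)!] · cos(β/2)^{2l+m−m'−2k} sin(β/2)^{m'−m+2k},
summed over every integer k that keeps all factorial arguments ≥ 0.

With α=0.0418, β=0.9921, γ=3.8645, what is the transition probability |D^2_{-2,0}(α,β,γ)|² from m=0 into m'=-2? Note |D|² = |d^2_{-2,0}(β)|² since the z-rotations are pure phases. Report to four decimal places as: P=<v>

First d^2_{-2,0}(β=0.9921), then the phase factors e^{-i(-2)α} and e^{-i(0)γ}:
With c≡cos(β/2)=0.879469 and s≡sin(β/2)=0.475955, N=[1·24·2·2]^{1/2}=9.797959
k∈{2} keeps every argument non-negative
  k=2: (−1)^0·9.7980/(4)·0.8795^2·0.4760^2 = +0.429190
d^2_{-2,0}(0.9921) = +0.429190
|D^2_{-2,0}|² = |d^2_{-2,0}(β)|² = (+0.429190)² = 0.184204 (the z-rotation phases have unit modulus)

P=0.1842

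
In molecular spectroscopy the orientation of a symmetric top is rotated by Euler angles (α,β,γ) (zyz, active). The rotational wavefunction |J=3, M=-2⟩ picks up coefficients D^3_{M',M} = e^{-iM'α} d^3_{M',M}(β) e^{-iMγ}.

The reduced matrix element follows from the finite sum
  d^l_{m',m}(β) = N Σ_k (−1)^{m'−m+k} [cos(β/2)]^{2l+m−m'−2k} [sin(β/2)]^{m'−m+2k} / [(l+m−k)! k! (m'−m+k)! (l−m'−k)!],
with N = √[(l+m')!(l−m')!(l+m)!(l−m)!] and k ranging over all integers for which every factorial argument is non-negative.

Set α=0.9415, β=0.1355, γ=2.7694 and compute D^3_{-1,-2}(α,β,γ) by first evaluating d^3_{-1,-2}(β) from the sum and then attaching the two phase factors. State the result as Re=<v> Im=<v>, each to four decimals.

Re=-0.2056 Im=-0.0411

Split into d^3_{-1,-2}(β=0.1355) × two z-phases.
With c≡cos(β/2)=0.997706 and s≡sin(β/2)=0.067698, N=[2·24·1·120]^{1/2}=75.894664
The bounds max(0,m−m')=0 and min(l+m,l−m')=1 give 2 terms
  k=0: (−1)^1·75.8947/(24)·0.9977^5·0.0677^1 = -0.211636
  k=1: (−1)^2·75.8947/(12)·0.9977^3·0.0677^3 = +0.001949
d^3_{-1,-2}(0.1355) = -0.211636 +0.001949 = -0.209687
D = (+0.588576+0.808442i)·(-0.209687)·(+0.735505-0.677520i) = -0.205627-0.041065i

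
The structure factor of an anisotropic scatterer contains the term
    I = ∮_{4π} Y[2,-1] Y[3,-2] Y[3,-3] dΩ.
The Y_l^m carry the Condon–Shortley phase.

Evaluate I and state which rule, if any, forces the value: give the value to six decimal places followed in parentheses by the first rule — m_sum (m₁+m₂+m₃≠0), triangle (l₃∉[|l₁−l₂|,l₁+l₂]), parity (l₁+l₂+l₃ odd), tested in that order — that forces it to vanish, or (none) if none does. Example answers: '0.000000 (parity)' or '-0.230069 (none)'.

Σmᵢ = -6 ≠ 0, so the φ-integral vanishes; I = 0

0.000000 (m_sum)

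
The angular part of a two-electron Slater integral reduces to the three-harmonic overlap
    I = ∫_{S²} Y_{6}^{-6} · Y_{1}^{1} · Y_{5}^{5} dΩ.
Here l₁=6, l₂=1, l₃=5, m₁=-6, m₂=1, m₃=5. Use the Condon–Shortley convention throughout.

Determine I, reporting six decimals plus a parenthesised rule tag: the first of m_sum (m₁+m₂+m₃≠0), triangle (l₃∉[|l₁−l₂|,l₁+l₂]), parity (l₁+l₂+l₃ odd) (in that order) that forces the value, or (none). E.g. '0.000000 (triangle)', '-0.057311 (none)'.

Rules hold: Σm=0, L=12 even, 5≤5≤7.
N = 13·3·11 = 429
Δ = 2!·10!·0!/13! = 1/858
Racah Σ t=1..1: t=1:−1/14400 = -1/14400
⇒ 3j(6 1 5; 0 0 0)² = 6/143, sgn +1
Racah Σ t=2..2: t=2:+1/7257600 = 1/7257600
⇒ 3j(6 1 5; -6 1 5)² = 1/13, sgn +1
4πI² = N·(3j₀)²·(3jₘ)² = 18/13
I = +1·√(1.38462/4π) = 0.33194004
No selection rule forces the value: the integral is nonzero (none).

0.331940 (none)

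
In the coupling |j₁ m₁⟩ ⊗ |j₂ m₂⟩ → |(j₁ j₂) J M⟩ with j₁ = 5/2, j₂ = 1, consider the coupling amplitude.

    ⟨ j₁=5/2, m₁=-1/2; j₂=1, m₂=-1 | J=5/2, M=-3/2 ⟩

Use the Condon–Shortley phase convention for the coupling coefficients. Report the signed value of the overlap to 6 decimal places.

√[6·1!4!1!/7! · 2!3!0!2!1!4!] = √(576/35)
  +(−1)^0/∏(0,1,3,0,1,1)! = 1/6  (running 1/6)
⟨..|..⟩ = √(576/35)·(1/6) = +0.676123

+√(16/35) = +0.676123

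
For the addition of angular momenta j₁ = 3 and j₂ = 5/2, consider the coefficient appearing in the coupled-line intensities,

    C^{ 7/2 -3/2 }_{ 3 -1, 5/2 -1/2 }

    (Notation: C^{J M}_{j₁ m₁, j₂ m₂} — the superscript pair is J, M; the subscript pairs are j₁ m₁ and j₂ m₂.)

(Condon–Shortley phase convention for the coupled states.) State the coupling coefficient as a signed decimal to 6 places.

j₁+j₂−J=2  J+j₁−j₂=4  J−j₁+j₂=3  j₁+j₂+J+1=10
(j₁±m₁, j₂±m₂, J±M) = (2,4,2,3,2,5)
P² = 3072/35
sum k=0..2:
  [0] +1/96 = 1/96
  [1] −1/12 = -1/12
  [2] +1/48 = 1/48
S = -5/96
C² = P²·S² = 5/21 ; C = -0.487950

-0.487950  (= −√(5/21))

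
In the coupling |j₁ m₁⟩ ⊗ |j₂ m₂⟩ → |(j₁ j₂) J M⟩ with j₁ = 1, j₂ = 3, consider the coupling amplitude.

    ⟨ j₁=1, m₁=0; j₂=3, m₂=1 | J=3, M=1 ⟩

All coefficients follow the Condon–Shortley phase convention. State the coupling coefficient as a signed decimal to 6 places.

−√(1/12) = -0.288675

triangle: 1!*1!*5!/8! = 120/40320
(j±m)!: 1!*1!*4!*2!*4!*2! = 2304
prefactor² = (2J+1)*Δ*N² = 48
  k=0: +1/(0!*1!*1!*4!*0!*1!) = 1/24
  k=1: −1/(1!*0!*0!*3!*1!*2!) = -1/12
Σ = -1/24  ⇒  CG² = 48*(-1/24)² = 1/12
CG = −√(1/12) = -0.288675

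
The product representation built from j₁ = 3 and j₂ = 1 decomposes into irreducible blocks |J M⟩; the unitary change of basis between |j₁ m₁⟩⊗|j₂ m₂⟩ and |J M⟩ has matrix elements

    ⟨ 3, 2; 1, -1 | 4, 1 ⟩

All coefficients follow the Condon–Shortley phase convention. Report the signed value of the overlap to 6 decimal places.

triangle: 0!×6!×2!/9! = 1440/362880
(j±m)!: 5!×1!×0!×2!×5!×3! = 172800
prefactor² = (2J+1)×Δ×N² = 43200/7
  k=0: +1/(0!×0!×1!×0!×5!×2!) = 1/240
Σ = 1/240  ⇒  CG² = 43200/7×(1/240)² = 3/28
CG = +√(3/28) = +0.327327

+√(3/28) = +0.327327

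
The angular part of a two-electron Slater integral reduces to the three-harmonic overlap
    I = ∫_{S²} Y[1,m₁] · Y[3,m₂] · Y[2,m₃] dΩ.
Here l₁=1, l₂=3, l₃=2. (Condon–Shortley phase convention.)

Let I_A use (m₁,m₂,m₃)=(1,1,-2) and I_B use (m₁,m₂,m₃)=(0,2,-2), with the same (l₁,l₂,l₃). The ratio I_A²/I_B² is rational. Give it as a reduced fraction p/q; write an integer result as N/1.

1/5

Same 1,3,2: normalisation and zero-m 3j drop out of the ratio.
A: Δ: 2! 0! 4! / 7! → 1/105; sum: t=0:+1/48 = 1/48; 3j²(1 3 2; 1 1 -2) = Δ·Π!·Σ² = 1/105  (sign +1)
B: Δ: 2! 0! 4! / 7! → 1/105; sum: t=1:−1/24 = -1/24; 3j²(1 3 2; 0 2 -2) = Δ·Π!·Σ² = 1/21  (sign -1)
I_A²/I_B² = (1/105)/(1/21) = 1/5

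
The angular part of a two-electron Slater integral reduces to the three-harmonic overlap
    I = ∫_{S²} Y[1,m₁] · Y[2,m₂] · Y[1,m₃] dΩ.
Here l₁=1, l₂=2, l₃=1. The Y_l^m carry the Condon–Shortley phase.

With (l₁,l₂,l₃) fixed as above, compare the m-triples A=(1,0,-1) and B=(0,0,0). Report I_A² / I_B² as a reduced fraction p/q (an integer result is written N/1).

Shared (l₁,l₂,l₃)=(1,2,1): N and (l;000)² cancel in I_A²/I_B².
A: Δ = 2!·0!·2!/5! = 1/30; Racah Σ t=0..0: t=0:+1/4 = 1/4; ⇒ 3j(1 2 1; 1 0 -1)² = 1/30, sgn +1
B: Δ = 2!·0!·2!/5! = 1/30; Racah Σ t=1..1: t=1:−1/1 = -1/1; ⇒ 3j(1 2 1; 0 0 0)² = 2/15, sgn +1
I_A²/I_B² = (1/30)/(2/15) = 1/4

1/4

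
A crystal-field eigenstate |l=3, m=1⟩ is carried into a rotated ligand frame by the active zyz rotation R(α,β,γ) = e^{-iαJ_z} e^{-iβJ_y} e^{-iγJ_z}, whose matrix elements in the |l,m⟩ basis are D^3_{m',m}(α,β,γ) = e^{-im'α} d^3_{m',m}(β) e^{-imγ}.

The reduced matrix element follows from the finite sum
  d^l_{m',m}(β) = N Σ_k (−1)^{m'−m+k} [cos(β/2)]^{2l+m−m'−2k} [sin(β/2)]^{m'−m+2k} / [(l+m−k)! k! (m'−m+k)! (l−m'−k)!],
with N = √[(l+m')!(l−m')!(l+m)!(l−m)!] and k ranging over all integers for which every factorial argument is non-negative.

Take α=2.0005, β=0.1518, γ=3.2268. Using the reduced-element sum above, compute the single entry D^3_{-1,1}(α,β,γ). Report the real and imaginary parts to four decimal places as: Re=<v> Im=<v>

Re=0.0114 Im=-0.0319

First d^3_{-1,1}(β=0.1518), then the phase factors e^{-i(-1)α} and e^{-i(1)γ}:
c=cos(0.151800/2)=0.997121, s=sin(0.151800/2)=0.075827; N=√[2·24·24·2]=48.000000
k: max(0,(1)−(-1))=2 … min(3+(1),3−(-1))=4
  k=2: (−1)^0·48.0000/(8)·0.9971^4·0.0758^2 = +0.034103
  k=3: (−1)^1·48.0000/(6)·0.9971^2·0.0758^4 = -0.000263
  k=4: (−1)^2·48.0000/(48)·0.9971^0·0.0758^6 = +0.000000
d^3_{-1,1}(0.1518) = +0.034103 -0.000263 +0.000000 = +0.033840
D = (-0.416601+0.909089i)·(+0.033840)·(-0.996372+0.085104i) = +0.011429-0.031852i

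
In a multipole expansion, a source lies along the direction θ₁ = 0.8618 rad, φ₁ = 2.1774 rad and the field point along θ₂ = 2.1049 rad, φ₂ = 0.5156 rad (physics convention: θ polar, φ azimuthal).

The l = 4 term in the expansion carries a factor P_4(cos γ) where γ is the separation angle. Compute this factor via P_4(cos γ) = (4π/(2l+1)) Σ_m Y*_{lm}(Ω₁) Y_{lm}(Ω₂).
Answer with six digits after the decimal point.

Expand P_4 via completeness: Σ_{m} conj(Y_{4,m}) at Ω₁ times Y_{4,m} at Ω₂ —
  m=-4: (-0.11089 + 0.09631j) × (-0.11465 - 0.21412j) = 0.03334 + 0.01270j  (running Σ = 0.03334 + 0.01270j)
  m=-3: (0.34535 + 0.08782j) × (-0.00975 + 0.40620j) = -0.03904 + 0.13943j  (running Σ = -0.00570 + 0.15213j)
  m=-2: (-0.13270 - 0.35515j) × (0.10366 - 0.17308j) = -0.07523 - 0.01385j  (running Σ = -0.08093 + 0.13828j)
  m=-1: (0.00436 - 0.00629j) × (0.21388 - 0.12121j) = 0.00017 - 0.00187j  (running Σ = -0.08076 + 0.13641j)
  m=0: (-0.36261 + 0.00000j) × (-0.25642 + 0.00000j) = 0.09298 + 0.00000j  (running Σ = 0.01222 + 0.13641j)
  m=1: (-0.00436 - 0.00629j) × (-0.21388 - 0.12121j) = 0.00017 + 0.00187j  (running Σ = 0.01239 + 0.13828j)
  m=2: (-0.13270 + 0.35515j) × (0.10366 + 0.17308j) = -0.07523 + 0.01385j  (running Σ = -0.06283 + 0.15213j)
  m=3: (-0.34535 + 0.08782j) × (0.00975 + 0.40620j) = -0.03904 - 0.13943j  (running Σ = -0.10187 + 0.01270j)
  m=4: (-0.11089 - 0.09631j) × (-0.11465 + 0.21412j) = 0.03334 - 0.01270j  (running Σ = -0.06854 - 0.00000j)
Total Σ_m = -0.06854 - 0.00000j. Multiply by 1.396263: -0.09569 - 0.00000j. P_4(cos γ) = -0.095694

-0.095694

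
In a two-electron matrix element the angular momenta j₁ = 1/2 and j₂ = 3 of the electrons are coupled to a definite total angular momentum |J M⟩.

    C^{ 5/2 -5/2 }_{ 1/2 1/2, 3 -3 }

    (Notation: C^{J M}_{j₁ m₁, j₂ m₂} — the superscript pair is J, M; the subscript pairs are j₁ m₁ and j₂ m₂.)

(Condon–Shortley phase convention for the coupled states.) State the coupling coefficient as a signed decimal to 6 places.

+√(6/7) ≈ +0.925820

√[6·1!0!5!/7! · 1!0!0!6!0!5!] = √(86400/7)
  +(−1)^0/∏(0,1,0,0,0,5)! = 1/120  (running 1/120)
⟨..|..⟩ = √(86400/7)·(1/120) = +0.925820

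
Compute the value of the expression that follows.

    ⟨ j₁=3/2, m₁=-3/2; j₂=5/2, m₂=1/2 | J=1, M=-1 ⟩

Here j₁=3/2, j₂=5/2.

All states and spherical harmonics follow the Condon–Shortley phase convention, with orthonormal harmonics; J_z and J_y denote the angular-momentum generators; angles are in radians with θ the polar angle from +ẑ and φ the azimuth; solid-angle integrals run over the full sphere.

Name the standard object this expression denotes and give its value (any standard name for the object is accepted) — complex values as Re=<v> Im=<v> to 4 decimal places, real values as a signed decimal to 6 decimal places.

This is a Clebsch–Gordan (vector-coupling) coefficient.
triangle: 3!*0!*2!/6! = 12/720
(j±m)!: 0!*3!*3!*2!*0!*2! = 144
prefactor² = (2J+1)*Δ*N² = 36/5
  k=3: −1/(3!*0!*0!*0!*0!*2!) = -1/12
Σ = -1/12  ⇒  CG² = 36/5*(-1/12)² = 1/20
CG = −√(1/20) = -0.223607

Clebsch–Gordan coefficient, −√(1/20) ≈ -0.223607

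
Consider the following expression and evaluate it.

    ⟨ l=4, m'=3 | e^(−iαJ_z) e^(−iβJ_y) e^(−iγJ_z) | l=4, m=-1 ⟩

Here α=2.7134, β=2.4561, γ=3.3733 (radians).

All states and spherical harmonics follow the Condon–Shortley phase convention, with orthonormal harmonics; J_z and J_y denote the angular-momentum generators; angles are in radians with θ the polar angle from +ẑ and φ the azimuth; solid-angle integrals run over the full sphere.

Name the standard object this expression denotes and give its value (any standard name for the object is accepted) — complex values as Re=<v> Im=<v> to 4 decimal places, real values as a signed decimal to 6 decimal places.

This is a Wigner D-matrix element — the rotation-matrix element ⟨l m'| R(α,β,γ) |l m⟩ in the angular-momentum basis.
Split into d^4_{3,-1}(β=2.4561) × two z-phases.
c=cos(2.456100/2)=0.336075, s=sin(2.456100/2)=0.941835; N=√[5040·1·6·120]=1904.940944
The bounds max(0,m−m')=0 and min(l+m,l−m')=1 give 2 terms
  k=0: (−1)^4·1904.9409/(144)·0.3361^4·0.9418^4 = +0.132789
  k=1: (−1)^5·1904.9409/(240)·0.3361^2·0.9418^6 = -0.625737
d^4_{3,-1}(2.4561) = +0.132789 -0.625737 = -0.492948
D = (-0.282326-0.959318i)·(-0.492948)·(-0.973276-0.229640i) = -0.026858-0.492216i

Wigner D-matrix element, Re=-0.0269 Im=-0.4922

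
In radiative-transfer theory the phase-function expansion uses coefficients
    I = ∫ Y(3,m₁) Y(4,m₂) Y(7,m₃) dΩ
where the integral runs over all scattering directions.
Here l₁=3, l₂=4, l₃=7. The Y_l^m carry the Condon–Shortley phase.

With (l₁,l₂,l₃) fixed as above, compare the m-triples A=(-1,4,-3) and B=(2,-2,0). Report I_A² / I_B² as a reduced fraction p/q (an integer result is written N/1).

l's match ⇒ only the (l;m) 3-j factors differ between A and B.
A: triangle coeff Δ(3,4,7) = 1/45045; Σ_t [0,0]: t=0:+1/1935360 = 1/1935360; (3j)²=1/1001 [(3 4 7; -1 4 -3)], sign=+1
B: triangle coeff Δ(3,4,7) = 1/45045; Σ_t [0,0]: t=0:+1/172800 = 1/172800; (3j)²=7/2145 [(3 4 7; 2 -2 0)], sign=-1
I_A²/I_B² = (1/1001)/(7/2145) = 15/49

15/49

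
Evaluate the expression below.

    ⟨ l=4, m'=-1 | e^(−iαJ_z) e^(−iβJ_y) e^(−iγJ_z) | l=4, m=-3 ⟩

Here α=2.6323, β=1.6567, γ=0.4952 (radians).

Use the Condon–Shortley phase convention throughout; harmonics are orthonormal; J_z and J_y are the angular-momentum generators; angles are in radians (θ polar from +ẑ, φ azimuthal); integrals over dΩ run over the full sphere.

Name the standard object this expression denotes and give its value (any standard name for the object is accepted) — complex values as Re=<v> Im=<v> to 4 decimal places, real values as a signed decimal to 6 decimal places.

Wigner D-matrix element, Re=0.2258 Im=0.3340

This is a Wigner D-matrix element — the rotation-matrix element ⟨l m'| R(α,β,γ) |l m⟩ in the angular-momentum basis.
First d^4_{-1,-3}(β=1.6567), then the phase factors e^{-i(-1)α} and e^{-i(-3)γ}:
Half-angle: c=0.676092, s=0.736817. N=√(6·120·1·5040)=1904.940944
The bounds max(0,m−m')=0 and min(l+m,l−m')=1 give 2 terms
  k=0: (−1)^2·1904.9409/(240)·0.6761^6·0.7368^2 = +0.411553
  k=1: (−1)^3·1904.9409/(144)·0.6761^4·0.7368^4 = -0.814669
d^4_{-1,-3}(1.6567) = +0.411553 -0.814669 = -0.403116
D = (-0.873090+0.487560i)·(-0.403116)·(+0.085093+0.996373i) = +0.225780+0.333956i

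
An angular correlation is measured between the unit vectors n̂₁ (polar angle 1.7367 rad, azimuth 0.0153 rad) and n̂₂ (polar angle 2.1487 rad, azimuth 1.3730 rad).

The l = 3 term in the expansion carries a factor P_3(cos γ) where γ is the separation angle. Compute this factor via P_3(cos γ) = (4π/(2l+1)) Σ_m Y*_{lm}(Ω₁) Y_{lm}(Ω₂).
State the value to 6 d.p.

Addition theorem: P_3(cos γ) = (4π/7) Σ_m Y*_{lm}(Ω₁) Y_{lm}(Ω₂), m = −3…3:
  [-3]  conj(Y_{3,-3})(Ω₁) = (0.399851, 0.018366) ; Y_{3,-3}(Ω₂) = (-0.137101, 0.203271) ; Δ = (-0.058553, 0.078760)
  [-2]  conj(Y_{3,-2})(Ω₁) = (-0.164095, -0.005023) ; Y_{3,-2}(Ω₂) = (0.361433, 0.150937) ; Δ = (-0.058551, -0.026583)
  [-1]  conj(Y_{3,-1})(Ω₁) = (-0.275246, -0.004212) ; Y_{3,-1}(Ω₂) = (0.026175, -0.130600) ; Δ = (-0.007754, 0.035837)
  [+0]  conj(Y_{3,0})(Ω₁) = (0.176479, -0.000000) ; Y_{3,0}(Ω₂) = (0.307403, 0.000000) ; Δ = (0.054250, 0.000000)
  [+1]  conj(Y_{3,1})(Ω₁) = (0.275246, -0.004212) ; Y_{3,1}(Ω₂) = (-0.026175, -0.130600) ; Δ = (-0.007754, -0.035837)
  [+2]  conj(Y_{3,2})(Ω₁) = (-0.164095, 0.005023) ; Y_{3,2}(Ω₂) = (0.361433, -0.150937) ; Δ = (-0.058551, 0.026583)
  [+3]  conj(Y_{3,3})(Ω₁) = (-0.399851, 0.018366) ; Y_{3,3}(Ω₂) = (0.137101, 0.203271) ; Δ = (-0.058553, -0.078760)
Accumulated sum (-0.195467, 0.000000); after 4π/(2l+1) scaling, (-0.350902, 0.000000) ⇒ P_3 = -0.350902

-0.350902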